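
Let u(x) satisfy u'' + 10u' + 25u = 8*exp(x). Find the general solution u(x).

u = 2*exp(x)/9 + C1*exp(-5*x) + C2*x*exp(-5*x)

Characteristic equation r² + 10r + 25 = 0 has discriminant (10)² - 4·(25) = 0, so r = -5 is a repeated root.
Hence u_h = (C1 + C2*x)*exp(-5*x).
Try u_p = A*exp(x). Substituting into the equation and dividing by exp(x) gives A = 2/9, so u_p = 2*exp(x)/9.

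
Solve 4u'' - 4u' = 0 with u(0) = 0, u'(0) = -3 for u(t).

Divide through by 4: u'' - u' = 0.
Characteristic equation r² - r = 0 factors as (r - 1)r = 0, so r = 1, 0.
Hence u_h = C1*exp(t) + C2.
Apply the initial conditions: u(0) = C1 + C2 = 0 and u'(0) = C1 = -3. Solving gives C1 = -3, C2 = 3.

u = 3 - 3*exp(t)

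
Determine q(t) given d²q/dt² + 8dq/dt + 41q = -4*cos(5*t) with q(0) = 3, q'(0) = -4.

Characteristic equation r² + 8r + 41 = 0 has discriminant (8)² - 4·(41) = -100 < 0, so r = -4 ± 5i.
Hence q_h = C1*cos(5*t)*exp(-4*t) + C2*exp(-4*t)*sin(5*t).
Try q_p = A*cos(5*t) + B*sin(5*t). Substituting and equating the coefficients of cos(5t) and sin(5t) gives A = -1/29, B = -5/58, so q_p = -5*sin(5*t)/58 - cos(5*t)/29.
General solution: q = -5*sin(5*t)/58 - cos(5*t)/29 + C1*cos(5*t)*exp(-4*t) + C2*exp(-4*t)*sin(5*t).
Apply the initial conditions: q(0) = -1/29 + C1 = 3 and q'(0) = -25/58 - 4*C1 + 5*C2 = -4. Solving gives C1 = 88/29, C2 = 497/290.

q = -5*sin(5*t)/58 - cos(5*t)/29 + 88*cos(5*t)*exp(-4*t)/29 + 497*exp(-4*t)*sin(5*t)/290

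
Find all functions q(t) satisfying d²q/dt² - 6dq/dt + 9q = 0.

q = C1*exp(3*t) + C2*t*exp(3*t)

Characteristic equation r² - 6r + 9 = 0 has discriminant (-6)² - 4·(9) = 0, so r = 3 is a repeated root.
Hence q_h = (C1 + C2*t)*exp(3*t).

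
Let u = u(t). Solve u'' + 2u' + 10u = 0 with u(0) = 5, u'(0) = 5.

u = 5*cos(3*t)*exp(-t) + 10*exp(-t)*sin(3*t)/3

Characteristic equation r² + 2r + 10 = 0 has discriminant (2)² - 4·(10) = -36 < 0, so r = -1 ± 3i.
Hence u_h = C1*cos(3*t)*exp(-t) + C2*exp(-t)*sin(3*t).
Apply the initial conditions: u(0) = C1 = 5 and u'(0) = -C1 + 3*C2 = 5. Solving gives C1 = 5, C2 = 10/3.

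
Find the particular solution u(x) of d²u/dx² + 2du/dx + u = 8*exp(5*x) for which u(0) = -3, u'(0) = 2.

u = -29*exp(-x)/9 + 2*exp(5*x)/9 - 7*x*exp(-x)/3

Characteristic equation r² + 2r + 1 = 0 has discriminant (2)² - 4·(1) = 0, so r = -1 is a repeated root.
Hence u_h = (C1 + C2*x)*exp(-x).
Try u_p = A*exp(5*x). Substituting into the equation and dividing by exp(5*x) gives A = 2/9, so u_p = 2*exp(5*x)/9.
General solution: u = 2*exp(5*x)/9 + C1*exp(-x) + C2*x*exp(-x).
Apply the initial conditions: u(0) = 2/9 + C1 = -3 and u'(0) = 10/9 + C2 - C1 = 2. Solving gives C1 = -29/9, C2 = -7/3.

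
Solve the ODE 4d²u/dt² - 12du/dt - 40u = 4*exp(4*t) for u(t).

Divide through by 4: u'' - 3u' - 10u = exp(4*t).
Characteristic equation r² - 3r - 10 = 0 factors as (r - 5)(r + 2) = 0, so r = 5, -2.
Hence u_h = C1*exp(5*t) + C2*exp(-2*t).
Try u_p = A*exp(4*t). Substituting into the equation and dividing by exp(4*t) gives A = -1/6, so u_p = -exp(4*t)/6.

u = -exp(4*t)/6 + C1*exp(5*t) + C2*exp(-2*t)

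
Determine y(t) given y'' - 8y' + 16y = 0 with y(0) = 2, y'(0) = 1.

y = 2*exp(4*t) - 7*t*exp(4*t)

Characteristic equation r² - 8r + 16 = 0 has discriminant (-8)² - 4·(16) = 0, so r = 4 is a repeated root.
Hence y_h = (C1 + C2*t)*exp(4*t).
Apply the initial conditions: y(0) = C1 = 2 and y'(0) = C2 + 4*C1 = 1. Solving gives C1 = 2, C2 = -7.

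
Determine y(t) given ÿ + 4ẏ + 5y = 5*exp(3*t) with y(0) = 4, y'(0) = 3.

y = 5*exp(3*t)/26 + 99*cos(t)*exp(-2*t)/26 + 261*exp(-2*t)*sin(t)/26

Characteristic equation r² + 4r + 5 = 0 has discriminant (4)² - 4·(5) = -4 < 0, so r = -2 ± i.
Hence y_h = C1*cos(t)*exp(-2*t) + C2*exp(-2*t)*sin(t).
Try y_p = A*exp(3*t). Substituting into the equation and dividing by exp(3*t) gives A = 5/26, so y_p = 5*exp(3*t)/26.
General solution: y = 5*exp(3*t)/26 + C1*cos(t)*exp(-2*t) + C2*exp(-2*t)*sin(t).
Apply the initial conditions: y(0) = 5/26 + C1 = 4 and y'(0) = 15/26 + C2 - 2*C1 = 3. Solving gives C1 = 99/26, C2 = 261/26.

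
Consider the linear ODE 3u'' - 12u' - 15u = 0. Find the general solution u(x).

Divide through by 3: u'' - 4u' - 5u = 0.
Characteristic equation r² - 4r - 5 = 0 factors as (r + 1)(r - 5) = 0, so r = -1, 5.
Hence u_h = C1*exp(-x) + C2*exp(5*x).

u = C1*exp(-x) + C2*exp(5*x)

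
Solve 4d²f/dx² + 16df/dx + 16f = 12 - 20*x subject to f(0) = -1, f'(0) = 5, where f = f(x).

f = 2 - 3*exp(-2*x) - 5*x/4 + x*exp(-2*x)/4

Divide through by 4: f'' + 4f' + 4f = 3 - 5*x.
Characteristic equation r² + 4r + 4 = 0 has discriminant (4)² - 4·(4) = 0, so r = -2 is a repeated root.
Hence f_h = (C1 + C2*x)*exp(-2*x).
For the particular solution try f_p = A0 + A1*x. Substituting and matching coefficients of each power of x gives A0 = 2, A1 = -5/4, so f_p = 2 - 5*x/4.
General solution: f = 2 - 5*x/4 + C1*exp(-2*x) + C2*x*exp(-2*x).
Apply the initial conditions: f(0) = 2 + C1 = -1 and f'(0) = -5/4 + C2 - 2*C1 = 5. Solving gives C1 = -3, C2 = 1/4.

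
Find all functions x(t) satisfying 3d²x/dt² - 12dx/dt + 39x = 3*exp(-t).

x = exp(-t)/18 + C1*cos(3*t)*exp(2*t) + C2*exp(2*t)*sin(3*t)

Divide through by 3: x'' - 4x' + 13x = exp(-t).
Characteristic equation r² - 4r + 13 = 0 has discriminant (-4)² - 4·(13) = -36 < 0, so r = 2 ± 3i.
Hence x_h = C1*cos(3*t)*exp(2*t) + C2*exp(2*t)*sin(3*t).
Try x_p = A*exp(-t). Substituting into the equation and dividing by exp(-t) gives A = 1/18, so x_p = exp(-t)/18.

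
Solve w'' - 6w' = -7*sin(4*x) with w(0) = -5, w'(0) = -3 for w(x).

Characteristic equation r² - 6r = 0 factors as (r - 6)r = 0, so r = 6, 0.
Hence w_h = C1*exp(6*x) + C2.
Try w_p = A*cos(4*x) + B*sin(4*x). Substituting and equating the coefficients of cos(4x) and sin(4x) gives A = -21/104, B = 7/52, so w_p = -21*cos(4*x)/104 + 7*sin(4*x)/52.
General solution: w = C2 - 21*cos(4*x)/104 + 7*sin(4*x)/52 + C1*exp(6*x).
Apply the initial conditions: w(0) = -21/104 + C1 + C2 = -5 and w'(0) = 7/13 + 6*C1 = -3. Solving gives C1 = -23/39, C2 = -101/24.

w = -101/24 - 23*exp(6*x)/39 - 21*cos(4*x)/104 + 7*sin(4*x)/52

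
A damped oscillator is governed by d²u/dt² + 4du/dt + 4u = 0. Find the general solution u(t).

Characteristic equation r² + 4r + 4 = 0 has discriminant (4)² - 4·(4) = 0, so r = -2 is a repeated root.
Hence u_h = (C1 + C2*t)*exp(-2*t).

u = C1*exp(-2*t) + C2*t*exp(-2*t)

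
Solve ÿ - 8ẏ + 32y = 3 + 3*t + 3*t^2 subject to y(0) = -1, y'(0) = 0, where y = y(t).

y = 63/512 + 3*t**2/32 + 9*t/64 - 575*cos(4*t)*exp(4*t)/512 + 557*exp(4*t)*sin(4*t)/512

Characteristic equation r² - 8r + 32 = 0 has discriminant (-8)² - 4·(32) = -64 < 0, so r = 4 ± 4i.
Hence y_h = C1*cos(4*t)*exp(4*t) + C2*exp(4*t)*sin(4*t).
For the particular solution try y_p = A0 + A1*t + A2*t^2. Substituting and matching coefficients of each power of t gives A0 = 63/512, A1 = 9/64, A2 = 3/32, so y_p = 63/512 + 3*t^2/32 + 9*t/64.
General solution: y = 63/512 + 3*t^2/32 + 9*t/64 + C1*cos(4*t)*exp(4*t) + C2*exp(4*t)*sin(4*t).
Apply the initial conditions: y(0) = 63/512 + C1 = -1 and y'(0) = 9/64 + 4*C1 + 4*C2 = 0. Solving gives C1 = -575/512, C2 = 557/512.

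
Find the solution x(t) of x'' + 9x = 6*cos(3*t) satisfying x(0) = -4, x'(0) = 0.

Characteristic equation r² + 9 = 0 has discriminant (0)² - 4·(9) = -36 < 0, so r = ± 3i.
Hence x_h = C1*cos(3*t) + C2*sin(3*t).
Since ±3i are characteristic roots, multiply the trial by t. Try x_p = t*(A*cos(3*t) + B*sin(3*t)). Substituting and equating the coefficients of cos(3t) and sin(3t) gives A = 0, B = 1, so x_p = t*sin(3*t).
General solution: x = C1*cos(3*t) + C2*sin(3*t) + t*sin(3*t).
Apply the initial conditions: x(0) = C1 = -4 and x'(0) = 3*C2 = 0. Solving gives C1 = -4, C2 = 0.

x = -4*cos(3*t) + t*sin(3*t)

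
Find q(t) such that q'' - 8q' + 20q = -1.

q = -1/20 + C1*cos(2*t)*exp(4*t) + C2*exp(4*t)*sin(2*t)

Characteristic equation r² - 8r + 20 = 0 has discriminant (-8)² - 4·(20) = -16 < 0, so r = 4 ± 2i.
Hence q_h = C1*cos(2*t)*exp(4*t) + C2*exp(4*t)*sin(2*t).
For the particular solution try q_p = A0. Substituting and matching coefficients of each power of t gives A0 = -1/20, so q_p = -1/20.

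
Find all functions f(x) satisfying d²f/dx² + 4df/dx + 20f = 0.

f = C1*cos(4*x)*exp(-2*x) + C2*exp(-2*x)*sin(4*x)

Characteristic equation r² + 4r + 20 = 0 has discriminant (4)² - 4·(20) = -64 < 0, so r = -2 ± 4i.
Hence f_h = C1*cos(4*x)*exp(-2*x) + C2*exp(-2*x)*sin(4*x).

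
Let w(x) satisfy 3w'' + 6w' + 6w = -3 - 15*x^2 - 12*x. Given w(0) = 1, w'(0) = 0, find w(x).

w = -1 + 3*x - 5*x**2/2 - exp(-x)*sin(x) + 2*cos(x)*exp(-x)

Divide through by 3: w'' + 2w' + 2w = -1 - 5*x^2 - 4*x.
Characteristic equation r² + 2r + 2 = 0 has discriminant (2)² - 4·(2) = -4 < 0, so r = -1 ± i.
Hence w_h = C1*cos(x)*exp(-x) + C2*exp(-x)*sin(x).
For the particular solution try w_p = A0 + A1*x + A2*x^2. Substituting and matching coefficients of each power of x gives A0 = -1, A1 = 3, A2 = -5/2, so w_p = -1 + 3*x - 5*x^2/2.
General solution: w = -1 + 3*x - 5*x^2/2 + C1*cos(x)*exp(-x) + C2*exp(-x)*sin(x).
Apply the initial conditions: w(0) = -1 + C1 = 1 and w'(0) = 3 + C2 - C1 = 0. Solving gives C1 = 2, C2 = -1.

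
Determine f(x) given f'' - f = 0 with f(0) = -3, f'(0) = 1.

Characteristic equation r² - 1 = 0 factors as (r + 1)(r - 1) = 0, so r = -1, 1.
Hence f_h = C1*exp(-x) + C2*exp(x).
Apply the initial conditions: f(0) = C1 + C2 = -3 and f'(0) = C2 - C1 = 1. Solving gives C1 = -2, C2 = -1.

f = -exp(x) - 2*exp(-x)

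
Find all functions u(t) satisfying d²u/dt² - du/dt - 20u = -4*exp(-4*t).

Characteristic equation r² - r - 20 = 0 factors as (r - 5)(r + 4) = 0, so r = 5, -4.
Hence u_h = C1*exp(5*t) + C2*exp(-4*t).
Since exp(-4*t) solves the homogeneous equation (r = -4 is a root of multiplicity 1), multiply the trial by t. Try u_p = A*t*exp(-4*t). Substituting into the equation and dividing by exp(-4*t) gives A = 4/9, so u_p = 4*t*exp(-4*t)/9.

u = C1*exp(5*t) + C2*exp(-4*t) + 4*t*exp(-4*t)/9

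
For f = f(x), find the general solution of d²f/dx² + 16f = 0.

f = C1*cos(4*x) + C2*sin(4*x)

Characteristic equation r² + 16 = 0 has discriminant (0)² - 4·(16) = -64 < 0, so r = ± 4i.
Hence f_h = C1*cos(4*x) + C2*sin(4*x).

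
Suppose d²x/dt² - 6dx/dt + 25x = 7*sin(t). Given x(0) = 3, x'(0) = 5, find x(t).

x = 7*cos(t)/102 + 14*sin(t)/51 - 415*exp(3*t)*sin(4*t)/408 + 299*cos(4*t)*exp(3*t)/102

Characteristic equation r² - 6r + 25 = 0 has discriminant (-6)² - 4·(25) = -64 < 0, so r = 3 ± 4i.
Hence x_h = C1*cos(4*t)*exp(3*t) + C2*exp(3*t)*sin(4*t).
Try x_p = A*cos(t) + B*sin(t). Substituting and equating the coefficients of cos(t) and sin(t) gives A = 7/102, B = 14/51, so x_p = 7*cos(t)/102 + 14*sin(t)/51.
General solution: x = 7*cos(t)/102 + 14*sin(t)/51 + C1*cos(4*t)*exp(3*t) + C2*exp(3*t)*sin(4*t).
Apply the initial conditions: x(0) = 7/102 + C1 = 3 and x'(0) = 14/51 + 3*C1 + 4*C2 = 5. Solving gives C1 = 299/102, C2 = -415/408.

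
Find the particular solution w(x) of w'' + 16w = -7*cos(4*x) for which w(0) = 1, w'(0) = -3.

w = -3*sin(4*x)/4 - 7*x*sin(4*x)/8 + cos(4*x)

Characteristic equation r² + 16 = 0 has discriminant (0)² - 4·(16) = -64 < 0, so r = ± 4i.
Hence w_h = C1*cos(4*x) + C2*sin(4*x).
Since ±4i are characteristic roots, multiply the trial by x. Try w_p = x*(A*cos(4*x) + B*sin(4*x)). Substituting and equating the coefficients of cos(4x) and sin(4x) gives A = 0, B = -7/8, so w_p = -7*x*sin(4*x)/8.
General solution: w = C1*cos(4*x) + C2*sin(4*x) - 7*x*sin(4*x)/8.
Apply the initial conditions: w(0) = C1 = 1 and w'(0) = 4*C2 = -3. Solving gives C1 = 1, C2 = -3/4.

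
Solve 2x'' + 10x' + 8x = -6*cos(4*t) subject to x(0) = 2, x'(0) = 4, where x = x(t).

x = -17*exp(-4*t)/8 - 15*sin(4*t)/136 + 9*cos(4*t)/136 + 69*exp(-t)/17

Divide through by 2: x'' + 5x' + 4x = -3*cos(4*t).
Characteristic equation r² + 5r + 4 = 0 factors as (r + 1)(r + 4) = 0, so r = -1, -4.
Hence x_h = C1*exp(-t) + C2*exp(-4*t).
Try x_p = A*cos(4*t) + B*sin(4*t). Substituting and equating the coefficients of cos(4t) and sin(4t) gives A = 9/136, B = -15/136, so x_p = -15*sin(4*t)/136 + 9*cos(4*t)/136.
General solution: x = -15*sin(4*t)/136 + 9*cos(4*t)/136 + C1*exp(-t) + C2*exp(-4*t).
Apply the initial conditions: x(0) = 9/136 + C1 + C2 = 2 and x'(0) = -15/34 - C1 - 4*C2 = 4. Solving gives C1 = 69/17, C2 = -17/8.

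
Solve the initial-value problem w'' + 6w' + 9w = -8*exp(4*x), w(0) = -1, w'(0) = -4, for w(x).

Characteristic equation r² + 6r + 9 = 0 has discriminant (6)² - 4·(9) = 0, so r = -3 is a repeated root.
Hence w_h = (C1 + C2*x)*exp(-3*x).
Try w_p = A*exp(4*x). Substituting into the equation and dividing by exp(4*x) gives A = -8/49, so w_p = -8*exp(4*x)/49.
General solution: w = -8*exp(4*x)/49 + C1*exp(-3*x) + C2*x*exp(-3*x).
Apply the initial conditions: w(0) = -8/49 + C1 = -1 and w'(0) = -32/49 + C2 - 3*C1 = -4. Solving gives C1 = -41/49, C2 = -41/7.

w = -41*exp(-3*x)/49 - 8*exp(4*x)/49 - 41*x*exp(-3*x)/7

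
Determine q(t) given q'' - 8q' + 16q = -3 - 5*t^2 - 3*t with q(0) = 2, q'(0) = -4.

Characteristic equation r² - 8r + 16 = 0 has discriminant (-8)² - 4·(16) = 0, so r = 4 is a repeated root.
Hence q_h = (C1 + C2*t)*exp(4*t).
For the particular solution try q_p = A0 + A1*t + A2*t^2. Substituting and matching coefficients of each power of t gives A0 = -51/128, A1 = -1/2, A2 = -5/16, so q_p = -51/128 - 5*t^2/16 - t/2.
General solution: q = -51/128 - 5*t^2/16 - t/2 + C1*exp(4*t) + C2*t*exp(4*t).
Apply the initial conditions: q(0) = -51/128 + C1 = 2 and q'(0) = -1/2 + C2 + 4*C1 = -4. Solving gives C1 = 307/128, C2 = -419/32.

q = -51/128 - 5*t**2/16 - t/2 + 307*exp(4*t)/128 - 419*t*exp(4*t)/32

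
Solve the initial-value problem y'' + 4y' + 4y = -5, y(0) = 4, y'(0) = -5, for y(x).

y = -5/4 + 21*exp(-2*x)/4 + 11*x*exp(-2*x)/2

Characteristic equation r² + 4r + 4 = 0 has discriminant (4)² - 4·(4) = 0, so r = -2 is a repeated root.
Hence y_h = (C1 + C2*x)*exp(-2*x).
For the particular solution try y_p = A0. Substituting and matching coefficients of each power of x gives A0 = -5/4, so y_p = -5/4.
General solution: y = -5/4 + C1*exp(-2*x) + C2*x*exp(-2*x).
Apply the initial conditions: y(0) = -5/4 + C1 = 4 and y'(0) = C2 - 2*C1 = -5. Solving gives C1 = 21/4, C2 = 11/2.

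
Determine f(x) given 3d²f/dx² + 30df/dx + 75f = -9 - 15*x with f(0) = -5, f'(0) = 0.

Divide through by 3: f'' + 10f' + 25f = -3 - 5*x.
Characteristic equation r² + 10r + 25 = 0 has discriminant (10)² - 4·(25) = 0, so r = -5 is a repeated root.
Hence f_h = (C1 + C2*x)*exp(-5*x).
For the particular solution try f_p = A0 + A1*x. Substituting and matching coefficients of each power of x gives A0 = -1/25, A1 = -1/5, so f_p = -1/25 - x/5.
General solution: f = -1/25 - x/5 + C1*exp(-5*x) + C2*x*exp(-5*x).
Apply the initial conditions: f(0) = -1/25 + C1 = -5 and f'(0) = -1/5 + C2 - 5*C1 = 0. Solving gives C1 = -124/25, C2 = -123/5.

f = -1/25 - 124*exp(-5*x)/25 - x/5 - 123*x*exp(-5*x)/5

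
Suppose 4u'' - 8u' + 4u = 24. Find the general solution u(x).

u = 6 + C1*exp(x) + C2*x*exp(x)

Divide through by 4: u'' - 2u' + u = 6.
Characteristic equation r² - 2r + 1 = 0 has discriminant (-2)² - 4·(1) = 0, so r = 1 is a repeated root.
Hence u_h = (C1 + C2*x)*exp(x).
For the particular solution try u_p = A0. Substituting and matching coefficients of each power of x gives A0 = 6, so u_p = 6.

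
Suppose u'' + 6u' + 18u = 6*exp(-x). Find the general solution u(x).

u = 6*exp(-x)/13 + C1*cos(3*x)*exp(-3*x) + C2*exp(-3*x)*sin(3*x)

Characteristic equation r² + 6r + 18 = 0 has discriminant (6)² - 4·(18) = -36 < 0, so r = -3 ± 3i.
Hence u_h = C1*cos(3*x)*exp(-3*x) + C2*exp(-3*x)*sin(3*x).
Try u_p = A*exp(-x). Substituting into the equation and dividing by exp(-x) gives A = 6/13, so u_p = 6*exp(-x)/13.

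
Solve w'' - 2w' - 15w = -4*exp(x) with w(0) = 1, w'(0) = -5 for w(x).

w = -3*exp(5*x)/8 + exp(x)/4 + 9*exp(-3*x)/8

Characteristic equation r² - 2r - 15 = 0 factors as (r - 5)(r + 3) = 0, so r = 5, -3.
Hence w_h = C1*exp(5*x) + C2*exp(-3*x).
Try w_p = A*exp(x). Substituting into the equation and dividing by exp(x) gives A = 1/4, so w_p = exp(x)/4.
General solution: w = exp(x)/4 + C1*exp(5*x) + C2*exp(-3*x).
Apply the initial conditions: w(0) = 1/4 + C1 + C2 = 1 and w'(0) = 1/4 - 3*C2 + 5*C1 = -5. Solving gives C1 = -3/8, C2 = 9/8.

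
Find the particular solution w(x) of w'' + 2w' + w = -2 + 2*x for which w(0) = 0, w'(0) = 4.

w = -6 + 2*x + 6*exp(-x) + 8*x*exp(-x)

Characteristic equation r² + 2r + 1 = 0 has discriminant (2)² - 4·(1) = 0, so r = -1 is a repeated root.
Hence w_h = (C1 + C2*x)*exp(-x).
For the particular solution try w_p = A0 + A1*x. Substituting and matching coefficients of each power of x gives A0 = -6, A1 = 2, so w_p = -6 + 2*x.
General solution: w = -6 + 2*x + C1*exp(-x) + C2*x*exp(-x).
Apply the initial conditions: w(0) = -6 + C1 = 0 and w'(0) = 2 + C2 - C1 = 4. Solving gives C1 = 6, C2 = 8.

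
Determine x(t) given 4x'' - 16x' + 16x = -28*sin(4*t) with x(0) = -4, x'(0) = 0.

Divide through by 4: x'' - 4x' + 4x = -7*sin(4*t).
Characteristic equation r² - 4r + 4 = 0 has discriminant (-4)² - 4·(4) = 0, so r = 2 is a repeated root.
Hence x_h = (C1 + C2*t)*exp(2*t).
Try x_p = A*cos(4*t) + B*sin(4*t). Substituting and equating the coefficients of cos(4t) and sin(4t) gives A = -7/25, B = 21/100, so x_p = -7*cos(4*t)/25 + 21*sin(4*t)/100.
General solution: x = -7*cos(4*t)/25 + 21*sin(4*t)/100 + C1*exp(2*t) + C2*t*exp(2*t).
Apply the initial conditions: x(0) = -7/25 + C1 = -4 and x'(0) = 21/25 + C2 + 2*C1 = 0. Solving gives C1 = -93/25, C2 = 33/5.

x = -93*exp(2*t)/25 - 7*cos(4*t)/25 + 21*sin(4*t)/100 + 33*t*exp(2*t)/5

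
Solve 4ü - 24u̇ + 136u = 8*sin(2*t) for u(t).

u = 2*cos(2*t)/87 + 5*sin(2*t)/87 + C1*cos(5*t)*exp(3*t) + C2*exp(3*t)*sin(5*t)

Divide through by 4: u'' - 6u' + 34u = 2*sin(2*t).
Characteristic equation r² - 6r + 34 = 0 has discriminant (-6)² - 4·(34) = -100 < 0, so r = 3 ± 5i.
Hence u_h = C1*cos(5*t)*exp(3*t) + C2*exp(3*t)*sin(5*t).
Try u_p = A*cos(2*t) + B*sin(2*t). Substituting and equating the coefficients of cos(2t) and sin(2t) gives A = 2/87, B = 5/87, so u_p = 2*cos(2*t)/87 + 5*sin(2*t)/87.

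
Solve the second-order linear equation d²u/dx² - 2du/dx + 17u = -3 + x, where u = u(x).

Characteristic equation r² - 2r + 17 = 0 has discriminant (-2)² - 4·(17) = -64 < 0, so r = 1 ± 4i.
Hence u_h = C1*cos(4*x)*exp(x) + C2*exp(x)*sin(4*x).
For the particular solution try u_p = A0 + A1*x. Substituting and matching coefficients of each power of x gives A0 = -49/289, A1 = 1/17, so u_p = -49/289 + x/17.

u = -49/289 + x/17 + C1*cos(4*x)*exp(x) + C2*exp(x)*sin(4*x)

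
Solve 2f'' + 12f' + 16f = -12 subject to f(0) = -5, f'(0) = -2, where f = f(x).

f = -3/4 - 19*exp(-2*x)/2 + 21*exp(-4*x)/4

Divide through by 2: f'' + 6f' + 8f = -6.
Characteristic equation r² + 6r + 8 = 0 factors as (r + 4)(r + 2) = 0, so r = -4, -2.
Hence f_h = C1*exp(-4*x) + C2*exp(-2*x).
For the particular solution try f_p = A0. Substituting and matching coefficients of each power of x gives A0 = -3/4, so f_p = -3/4.
General solution: f = -3/4 + C1*exp(-4*x) + C2*exp(-2*x).
Apply the initial conditions: f(0) = -3/4 + C1 + C2 = -5 and f'(0) = -4*C1 - 2*C2 = -2. Solving gives C1 = 21/4, C2 = -19/2.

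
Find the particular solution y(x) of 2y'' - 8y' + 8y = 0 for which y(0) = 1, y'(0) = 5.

Divide through by 2: y'' - 4y' + 4y = 0.
Characteristic equation r² - 4r + 4 = 0 has discriminant (-4)² - 4·(4) = 0, so r = 2 is a repeated root.
Hence y_h = (C1 + C2*x)*exp(2*x).
Apply the initial conditions: y(0) = C1 = 1 and y'(0) = C2 + 2*C1 = 5. Solving gives C1 = 1, C2 = 3.

y = 3*x*exp(2*x) + exp(2*x)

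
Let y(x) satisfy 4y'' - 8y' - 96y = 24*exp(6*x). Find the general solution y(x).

y = C1*exp(-4*x) + C2*exp(6*x) + 3*x*exp(6*x)/5

Divide through by 4: y'' - 2y' - 24y = 6*exp(6*x).
Characteristic equation r² - 2r - 24 = 0 factors as (r + 4)(r - 6) = 0, so r = -4, 6.
Hence y_h = C1*exp(-4*x) + C2*exp(6*x).
Since exp(6*x) solves the homogeneous equation (r = 6 is a root of multiplicity 1), multiply the trial by x. Try y_p = A*x*exp(6*x). Substituting into the equation and dividing by exp(6*x) gives A = 3/5, so y_p = 3*x*exp(6*x)/5.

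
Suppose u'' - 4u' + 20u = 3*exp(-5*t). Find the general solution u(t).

u = 3*exp(-5*t)/65 + C1*cos(4*t)*exp(2*t) + C2*exp(2*t)*sin(4*t)

Characteristic equation r² - 4r + 20 = 0 has discriminant (-4)² - 4·(20) = -64 < 0, so r = 2 ± 4i.
Hence u_h = C1*cos(4*t)*exp(2*t) + C2*exp(2*t)*sin(4*t).
Try u_p = A*exp(-5*t). Substituting into the equation and dividing by exp(-5*t) gives A = 3/65, so u_p = 3*exp(-5*t)/65.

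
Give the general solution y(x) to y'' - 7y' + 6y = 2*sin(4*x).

Characteristic equation r² - 7r + 6 = 0 factors as (r - 6)(r - 1) = 0, so r = 6, 1.
Hence y_h = C1*exp(6*x) + C2*exp(x).
Try y_p = A*cos(4*x) + B*sin(4*x). Substituting and equating the coefficients of cos(4x) and sin(4x) gives A = 14/221, B = -5/221, so y_p = -5*sin(4*x)/221 + 14*cos(4*x)/221.

y = -5*sin(4*x)/221 + 14*cos(4*x)/221 + C1*exp(6*x) + C2*exp(x)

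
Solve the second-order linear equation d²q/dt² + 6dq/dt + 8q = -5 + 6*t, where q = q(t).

q = -19/16 + 3*t/4 + C1*exp(-2*t) + C2*exp(-4*t)

Characteristic equation r² + 6r + 8 = 0 factors as (r + 2)(r + 4) = 0, so r = -2, -4.
Hence q_h = C1*exp(-2*t) + C2*exp(-4*t).
For the particular solution try q_p = A0 + A1*t. Substituting and matching coefficients of each power of t gives A0 = -19/16, A1 = 3/4, so q_p = -19/16 + 3*t/4.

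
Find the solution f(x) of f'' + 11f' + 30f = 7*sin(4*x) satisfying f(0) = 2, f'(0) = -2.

Characteristic equation r² + 11r + 30 = 0 factors as (r + 6)(r + 5) = 0, so r = -6, -5.
Hence f_h = C1*exp(-6*x) + C2*exp(-5*x).
Try f_p = A*cos(4*x) + B*sin(4*x). Substituting and equating the coefficients of cos(4x) and sin(4x) gives A = -77/533, B = 49/1066, so f_p = -77*cos(4*x)/533 + 49*sin(4*x)/1066.
General solution: f = -77*cos(4*x)/533 + 49*sin(4*x)/1066 + C1*exp(-6*x) + C2*exp(-5*x).
Apply the initial conditions: f(0) = -77/533 + C1 + C2 = 2 and f'(0) = 98/533 - 6*C1 - 5*C2 = -2. Solving gives C1 = -111/13, C2 = 438/41.

f = -111*exp(-6*x)/13 - 77*cos(4*x)/533 + 49*sin(4*x)/1066 + 438*exp(-5*x)/41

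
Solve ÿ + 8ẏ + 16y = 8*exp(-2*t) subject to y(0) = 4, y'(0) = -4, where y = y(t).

y = 2*exp(-4*t) + 2*exp(-2*t) + 8*t*exp(-4*t)

Characteristic equation r² + 8r + 16 = 0 has discriminant (8)² - 4·(16) = 0, so r = -4 is a repeated root.
Hence y_h = (C1 + C2*t)*exp(-4*t).
Try y_p = A*exp(-2*t). Substituting into the equation and dividing by exp(-2*t) gives A = 2, so y_p = 2*exp(-2*t).
General solution: y = 2*exp(-2*t) + C1*exp(-4*t) + C2*t*exp(-4*t).
Apply the initial conditions: y(0) = 2 + C1 = 4 and y'(0) = -4 + C2 - 4*C1 = -4. Solving gives C1 = 2, C2 = 8.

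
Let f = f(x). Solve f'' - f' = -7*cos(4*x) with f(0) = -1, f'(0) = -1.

f = -24*exp(x)/17 + 7*cos(4*x)/17 + 7*sin(4*x)/68

Characteristic equation r² - r = 0 factors as (r - 1)r = 0, so r = 1, 0.
Hence f_h = C1*exp(x) + C2.
Try f_p = A*cos(4*x) + B*sin(4*x). Substituting and equating the coefficients of cos(4x) and sin(4x) gives A = 7/17, B = 7/68, so f_p = 7*cos(4*x)/17 + 7*sin(4*x)/68.
General solution: f = C2 + 7*cos(4*x)/17 + 7*sin(4*x)/68 + C1*exp(x).
Apply the initial conditions: f(0) = 7/17 + C1 + C2 = -1 and f'(0) = 7/17 + C1 = -1. Solving gives C1 = -24/17, C2 = 0.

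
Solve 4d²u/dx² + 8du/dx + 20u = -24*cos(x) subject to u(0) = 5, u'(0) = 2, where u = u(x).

u = -6*cos(x)/5 - 3*sin(x)/5 + 22*exp(-x)*sin(2*x)/5 + 31*cos(2*x)*exp(-x)/5

Divide through by 4: u'' + 2u' + 5u = -6*cos(x).
Characteristic equation r² + 2r + 5 = 0 has discriminant (2)² - 4·(5) = -16 < 0, so r = -1 ± 2i.
Hence u_h = C1*cos(2*x)*exp(-x) + C2*exp(-x)*sin(2*x).
Try u_p = A*cos(x) + B*sin(x). Substituting and equating the coefficients of cos(x) and sin(x) gives A = -6/5, B = -3/5, so u_p = -6*cos(x)/5 - 3*sin(x)/5.
General solution: u = -6*cos(x)/5 - 3*sin(x)/5 + C1*cos(2*x)*exp(-x) + C2*exp(-x)*sin(2*x).
Apply the initial conditions: u(0) = -6/5 + C1 = 5 and u'(0) = -3/5 - C1 + 2*C2 = 2. Solving gives C1 = 31/5, C2 = 22/5.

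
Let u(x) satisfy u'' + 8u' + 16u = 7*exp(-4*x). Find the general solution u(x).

Characteristic equation r² + 8r + 16 = 0 has discriminant (8)² - 4·(16) = 0, so r = -4 is a repeated root.
Hence u_h = (C1 + C2*x)*exp(-4*x).
Since exp(-4*x) solves the homogeneous equation (r = -4 is a root of multiplicity 2), multiply the trial by x^2. Try u_p = A*x^2*exp(-4*x). Substituting into the equation and dividing by exp(-4*x) gives A = 7/2, so u_p = 7*x^2*exp(-4*x)/2.

u = C1*exp(-4*x) + 7*x**2*exp(-4*x)/2 + C2*x*exp(-4*x)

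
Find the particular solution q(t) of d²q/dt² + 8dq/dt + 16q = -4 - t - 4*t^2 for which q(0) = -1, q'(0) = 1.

Characteristic equation r² + 8r + 16 = 0 has discriminant (8)² - 4·(16) = 0, so r = -4 is a repeated root.
Hence q_h = (C1 + C2*t)*exp(-4*t).
For the particular solution try q_p = A0 + A1*t + A2*t^2. Substituting and matching coefficients of each power of t gives A0 = -5/16, A1 = 3/16, A2 = -1/4, so q_p = -5/16 - t^2/4 + 3*t/16.
General solution: q = -5/16 - t^2/4 + 3*t/16 + C1*exp(-4*t) + C2*t*exp(-4*t).
Apply the initial conditions: q(0) = -5/16 + C1 = -1 and q'(0) = 3/16 + C2 - 4*C1 = 1. Solving gives C1 = -11/16, C2 = -31/16.

q = -5/16 - 11*exp(-4*t)/16 - t**2/4 + 3*t/16 - 31*t*exp(-4*t)/16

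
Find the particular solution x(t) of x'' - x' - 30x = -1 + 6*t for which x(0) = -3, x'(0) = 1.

Characteristic equation r² - r - 30 = 0 factors as (r - 6)(r + 5) = 0, so r = 6, -5.
Hence x_h = C1*exp(6*t) + C2*exp(-5*t).
For the particular solution try x_p = A0 + A1*t. Substituting and matching coefficients of each power of t gives A0 = 1/25, A1 = -1/5, so x_p = 1/25 - t/5.
General solution: x = 1/25 - t/5 + C1*exp(6*t) + C2*exp(-5*t).
Apply the initial conditions: x(0) = 1/25 + C1 + C2 = -3 and x'(0) = -1/5 - 5*C2 + 6*C1 = 1. Solving gives C1 = -14/11, C2 = -486/275.

x = 1/25 - 486*exp(-5*t)/275 - 14*exp(6*t)/11 - t/5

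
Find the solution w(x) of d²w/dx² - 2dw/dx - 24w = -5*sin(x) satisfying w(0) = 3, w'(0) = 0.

w = -10*cos(x)/629 + 125*sin(x)/629 + 311*exp(-4*x)/170 + 439*exp(6*x)/370

Characteristic equation r² - 2r - 24 = 0 factors as (r + 4)(r - 6) = 0, so r = -4, 6.
Hence w_h = C1*exp(-4*x) + C2*exp(6*x).
Try w_p = A*cos(x) + B*sin(x). Substituting and equating the coefficients of cos(x) and sin(x) gives A = -10/629, B = 125/629, so w_p = -10*cos(x)/629 + 125*sin(x)/629.
General solution: w = -10*cos(x)/629 + 125*sin(x)/629 + C1*exp(-4*x) + C2*exp(6*x).
Apply the initial conditions: w(0) = -10/629 + C1 + C2 = 3 and w'(0) = 125/629 - 4*C1 + 6*C2 = 0. Solving gives C1 = 311/170, C2 = 439/370.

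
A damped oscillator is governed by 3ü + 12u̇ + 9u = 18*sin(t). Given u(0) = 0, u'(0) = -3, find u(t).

u = -6*cos(t)/5 + 3*sin(t)/5 + 6*exp(-3*t)/5

Divide through by 3: u'' + 4u' + 3u = 6*sin(t).
Characteristic equation r² + 4r + 3 = 0 factors as (r + 3)(r + 1) = 0, so r = -3, -1.
Hence u_h = C1*exp(-3*t) + C2*exp(-t).
Try u_p = A*cos(t) + B*sin(t). Substituting and equating the coefficients of cos(t) and sin(t) gives A = -6/5, B = 3/5, so u_p = -6*cos(t)/5 + 3*sin(t)/5.
General solution: u = -6*cos(t)/5 + 3*sin(t)/5 + C1*exp(-3*t) + C2*exp(-t).
Apply the initial conditions: u(0) = -6/5 + C1 + C2 = 0 and u'(0) = 3/5 - C2 - 3*C1 = -3. Solving gives C1 = 6/5, C2 = 0.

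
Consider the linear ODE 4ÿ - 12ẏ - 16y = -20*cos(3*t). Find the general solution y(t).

y = 9*sin(3*t)/50 + 13*cos(3*t)/50 + C1*exp(4*t) + C2*exp(-t)

Divide through by 4: y'' - 3y' - 4y = -5*cos(3*t).
Characteristic equation r² - 3r - 4 = 0 factors as (r - 4)(r + 1) = 0, so r = 4, -1.
Hence y_h = C1*exp(4*t) + C2*exp(-t).
Try y_p = A*cos(3*t) + B*sin(3*t). Substituting and equating the coefficients of cos(3t) and sin(3t) gives A = 13/50, B = 9/50, so y_p = 9*sin(3*t)/50 + 13*cos(3*t)/50.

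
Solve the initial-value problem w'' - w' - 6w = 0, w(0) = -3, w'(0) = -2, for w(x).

w = -8*exp(3*x)/5 - 7*exp(-2*x)/5

Characteristic equation r² - r - 6 = 0 factors as (r + 2)(r - 3) = 0, so r = -2, 3.
Hence w_h = C1*exp(-2*x) + C2*exp(3*x).
Apply the initial conditions: w(0) = C1 + C2 = -3 and w'(0) = -2*C1 + 3*C2 = -2. Solving gives C1 = -7/5, C2 = -8/5.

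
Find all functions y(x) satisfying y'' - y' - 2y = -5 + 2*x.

Characteristic equation r² - r - 2 = 0 factors as (r + 1)(r - 2) = 0, so r = -1, 2.
Hence y_h = C1*exp(-x) + C2*exp(2*x).
For the particular solution try y_p = A0 + A1*x. Substituting and matching coefficients of each power of x gives A0 = 3, A1 = -1, so y_p = 3 - x.

y = 3 - x + C1*exp(-x) + C2*exp(2*x)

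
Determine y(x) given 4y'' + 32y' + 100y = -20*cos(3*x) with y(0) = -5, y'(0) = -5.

Divide through by 4: y'' + 8y' + 25y = -5*cos(3*x).
Characteristic equation r² + 8r + 25 = 0 has discriminant (8)² - 4·(25) = -36 < 0, so r = -4 ± 3i.
Hence y_h = C1*cos(3*x)*exp(-4*x) + C2*exp(-4*x)*sin(3*x).
Try y_p = A*cos(3*x) + B*sin(3*x). Substituting and equating the coefficients of cos(3x) and sin(3x) gives A = -5/52, B = -15/104, so y_p = -15*sin(3*x)/104 - 5*cos(3*x)/52.
General solution: y = -15*sin(3*x)/104 - 5*cos(3*x)/52 + C1*cos(3*x)*exp(-4*x) + C2*exp(-4*x)*sin(3*x).
Apply the initial conditions: y(0) = -5/52 + C1 = -5 and y'(0) = -45/104 - 4*C1 + 3*C2 = -5. Solving gives C1 = -255/52, C2 = -2515/312.

y = -15*sin(3*x)/104 - 5*cos(3*x)/52 - 2515*exp(-4*x)*sin(3*x)/312 - 255*cos(3*x)*exp(-4*x)/52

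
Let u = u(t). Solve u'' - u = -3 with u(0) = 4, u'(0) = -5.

u = 3 - 2*exp(t) + 3*exp(-t)

Characteristic equation r² - 1 = 0 factors as (r - 1)(r + 1) = 0, so r = 1, -1.
Hence u_h = C1*exp(t) + C2*exp(-t).
For the particular solution try u_p = A0. Substituting and matching coefficients of each power of t gives A0 = 3, so u_p = 3.
General solution: u = 3 + C1*exp(t) + C2*exp(-t).
Apply the initial conditions: u(0) = 3 + C1 + C2 = 4 and u'(0) = C1 - C2 = -5. Solving gives C1 = -2, C2 = 3.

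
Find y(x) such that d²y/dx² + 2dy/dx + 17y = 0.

y = C1*cos(4*x)*exp(-x) + C2*exp(-x)*sin(4*x)

Characteristic equation r² + 2r + 17 = 0 has discriminant (2)² - 4·(17) = -64 < 0, so r = -1 ± 4i.
Hence y_h = C1*cos(4*x)*exp(-x) + C2*exp(-x)*sin(4*x).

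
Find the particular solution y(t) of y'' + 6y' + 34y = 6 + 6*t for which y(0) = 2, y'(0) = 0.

Characteristic equation r² + 6r + 34 = 0 has discriminant (6)² - 4·(34) = -100 < 0, so r = -3 ± 5i.
Hence y_h = C1*cos(5*t)*exp(-3*t) + C2*exp(-3*t)*sin(5*t).
For the particular solution try y_p = A0 + A1*t. Substituting and matching coefficients of each power of t gives A0 = 42/289, A1 = 3/17, so y_p = 42/289 + 3*t/17.
General solution: y = 42/289 + 3*t/17 + C1*cos(5*t)*exp(-3*t) + C2*exp(-3*t)*sin(5*t).
Apply the initial conditions: y(0) = 42/289 + C1 = 2 and y'(0) = 3/17 - 3*C1 + 5*C2 = 0. Solving gives C1 = 536/289, C2 = 1557/1445.

y = 42/289 + 3*t/17 + 536*cos(5*t)*exp(-3*t)/289 + 1557*exp(-3*t)*sin(5*t)/1445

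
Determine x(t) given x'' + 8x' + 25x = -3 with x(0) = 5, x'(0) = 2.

x = -3/25 + 128*cos(3*t)*exp(-4*t)/25 + 562*exp(-4*t)*sin(3*t)/75

Characteristic equation r² + 8r + 25 = 0 has discriminant (8)² - 4·(25) = -36 < 0, so r = -4 ± 3i.
Hence x_h = C1*cos(3*t)*exp(-4*t) + C2*exp(-4*t)*sin(3*t).
For the particular solution try x_p = A0. Substituting and matching coefficients of each power of t gives A0 = -3/25, so x_p = -3/25.
General solution: x = -3/25 + C1*cos(3*t)*exp(-4*t) + C2*exp(-4*t)*sin(3*t).
Apply the initial conditions: x(0) = -3/25 + C1 = 5 and x'(0) = -4*C1 + 3*C2 = 2. Solving gives C1 = 128/25, C2 = 562/75.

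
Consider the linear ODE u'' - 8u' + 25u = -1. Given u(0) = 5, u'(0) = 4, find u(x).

Characteristic equation r² - 8r + 25 = 0 has discriminant (-8)² - 4·(25) = -36 < 0, so r = 4 ± 3i.
Hence u_h = C1*cos(3*x)*exp(4*x) + C2*exp(4*x)*sin(3*x).
For the particular solution try u_p = A0. Substituting and matching coefficients of each power of x gives A0 = -1/25, so u_p = -1/25.
General solution: u = -1/25 + C1*cos(3*x)*exp(4*x) + C2*exp(4*x)*sin(3*x).
Apply the initial conditions: u(0) = -1/25 + C1 = 5 and u'(0) = 3*C2 + 4*C1 = 4. Solving gives C1 = 126/25, C2 = -404/75.

u = -1/25 - 404*exp(4*x)*sin(3*x)/75 + 126*cos(3*x)*exp(4*x)/25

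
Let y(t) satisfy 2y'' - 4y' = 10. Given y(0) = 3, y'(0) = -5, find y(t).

Divide through by 2: y'' - 2y' = 5.
Characteristic equation r² - 2r = 0 factors as (r - 2)r = 0, so r = 2, 0.
Hence y_h = C1*exp(2*t) + C2.
Since 0 is a characteristic root (multiplicity 1), multiply the polynomial trial by t: try y_p = A0*t. Substituting and matching coefficients of each power of t gives A0 = -5/2, so y_p = -5*t/2.
General solution: y = C2 - 5*t/2 + C1*exp(2*t).
Apply the initial conditions: y(0) = C1 + C2 = 3 and y'(0) = -5/2 + 2*C1 = -5. Solving gives C1 = -5/4, C2 = 17/4.

y = 17/4 - 5*t/2 - 5*exp(2*t)/4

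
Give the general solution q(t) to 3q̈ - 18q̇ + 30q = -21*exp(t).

q = -7*exp(t)/5 + C1*cos(t)*exp(3*t) + C2*exp(3*t)*sin(t)

Divide through by 3: q'' - 6q' + 10q = -7*exp(t).
Characteristic equation r² - 6r + 10 = 0 has discriminant (-6)² - 4·(10) = -4 < 0, so r = 3 ± i.
Hence q_h = C1*cos(t)*exp(3*t) + C2*exp(3*t)*sin(t).
Try q_p = A*exp(t). Substituting into the equation and dividing by exp(t) gives A = -7/5, so q_p = -7*exp(t)/5.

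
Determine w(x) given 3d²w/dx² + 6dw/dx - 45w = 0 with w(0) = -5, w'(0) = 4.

Divide through by 3: w'' + 2w' - 15w = 0.
Characteristic equation r² + 2r - 15 = 0 factors as (r - 3)(r + 5) = 0, so r = 3, -5.
Hence w_h = C1*exp(3*x) + C2*exp(-5*x).
Apply the initial conditions: w(0) = C1 + C2 = -5 and w'(0) = -5*C2 + 3*C1 = 4. Solving gives C1 = -21/8, C2 = -19/8.

w = -21*exp(3*x)/8 - 19*exp(-5*x)/8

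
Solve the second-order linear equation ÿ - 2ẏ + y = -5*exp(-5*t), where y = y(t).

y = -5*exp(-5*t)/36 + C1*exp(t) + C2*t*exp(t)

Characteristic equation r² - 2r + 1 = 0 has discriminant (-2)² - 4·(1) = 0, so r = 1 is a repeated root.
Hence y_h = (C1 + C2*t)*exp(t).
Try y_p = A*exp(-5*t). Substituting into the equation and dividing by exp(-5*t) gives A = -5/36, so y_p = -5*exp(-5*t)/36.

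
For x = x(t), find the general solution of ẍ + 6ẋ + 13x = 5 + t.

x = 59/169 + t/13 + C1*cos(2*t)*exp(-3*t) + C2*exp(-3*t)*sin(2*t)

Characteristic equation r² + 6r + 13 = 0 has discriminant (6)² - 4·(13) = -16 < 0, so r = -3 ± 2i.
Hence x_h = C1*cos(2*t)*exp(-3*t) + C2*exp(-3*t)*sin(2*t).
For the particular solution try x_p = A0 + A1*t. Substituting and matching coefficients of each power of t gives A0 = 59/169, A1 = 1/13, so x_p = 59/169 + t/13.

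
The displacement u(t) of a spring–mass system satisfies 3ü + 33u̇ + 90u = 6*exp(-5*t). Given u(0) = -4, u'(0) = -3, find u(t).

u = -29*exp(-5*t) + 25*exp(-6*t) + 2*t*exp(-5*t)

Divide through by 3: u'' + 11u' + 30u = 2*exp(-5*t).
Characteristic equation r² + 11r + 30 = 0 factors as (r + 6)(r + 5) = 0, so r = -6, -5.
Hence u_h = C1*exp(-6*t) + C2*exp(-5*t).
Since exp(-5*t) solves the homogeneous equation (r = -5 is a root of multiplicity 1), multiply the trial by t. Try u_p = A*t*exp(-5*t). Substituting into the equation and dividing by exp(-5*t) gives A = 2, so u_p = 2*t*exp(-5*t).
General solution: u = C1*exp(-6*t) + C2*exp(-5*t) + 2*t*exp(-5*t).
Apply the initial conditions: u(0) = C1 + C2 = -4 and u'(0) = 2 - 6*C1 - 5*C2 = -3. Solving gives C1 = 25, C2 = -29.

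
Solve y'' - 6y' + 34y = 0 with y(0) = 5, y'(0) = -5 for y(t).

Characteristic equation r² - 6r + 34 = 0 has discriminant (-6)² - 4·(34) = -100 < 0, so r = 3 ± 5i.
Hence y_h = C1*cos(5*t)*exp(3*t) + C2*exp(3*t)*sin(5*t).
Apply the initial conditions: y(0) = C1 = 5 and y'(0) = 3*C1 + 5*C2 = -5. Solving gives C1 = 5, C2 = -4.

y = -4*exp(3*t)*sin(5*t) + 5*cos(5*t)*exp(3*t)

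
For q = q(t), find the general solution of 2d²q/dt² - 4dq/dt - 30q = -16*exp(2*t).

q = 8*exp(2*t)/15 + C1*exp(5*t) + C2*exp(-3*t)

Divide through by 2: q'' - 2q' - 15q = -8*exp(2*t).
Characteristic equation r² - 2r - 15 = 0 factors as (r - 5)(r + 3) = 0, so r = 5, -3.
Hence q_h = C1*exp(5*t) + C2*exp(-3*t).
Try q_p = A*exp(2*t). Substituting into the equation and dividing by exp(2*t) gives A = 8/15, so q_p = 8*exp(2*t)/15.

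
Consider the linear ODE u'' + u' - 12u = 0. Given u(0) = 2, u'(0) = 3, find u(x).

Characteristic equation r² + r - 12 = 0 factors as (r + 4)(r - 3) = 0, so r = -4, 3.
Hence u_h = C1*exp(-4*x) + C2*exp(3*x).
Apply the initial conditions: u(0) = C1 + C2 = 2 and u'(0) = -4*C1 + 3*C2 = 3. Solving gives C1 = 3/7, C2 = 11/7.

u = 3*exp(-4*x)/7 + 11*exp(3*x)/7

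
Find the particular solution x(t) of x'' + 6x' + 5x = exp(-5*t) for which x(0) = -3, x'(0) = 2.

x = -51*exp(-t)/16 + 3*exp(-5*t)/16 - t*exp(-5*t)/4

Characteristic equation r² + 6r + 5 = 0 factors as (r + 1)(r + 5) = 0, so r = -1, -5.
Hence x_h = C1*exp(-t) + C2*exp(-5*t).
Since exp(-5*t) solves the homogeneous equation (r = -5 is a root of multiplicity 1), multiply the trial by t. Try x_p = A*t*exp(-5*t). Substituting into the equation and dividing by exp(-5*t) gives A = -1/4, so x_p = -t*exp(-5*t)/4.
General solution: x = C1*exp(-t) + C2*exp(-5*t) - t*exp(-5*t)/4.
Apply the initial conditions: x(0) = C1 + C2 = -3 and x'(0) = -1/4 - C1 - 5*C2 = 2. Solving gives C1 = -51/16, C2 = 3/16.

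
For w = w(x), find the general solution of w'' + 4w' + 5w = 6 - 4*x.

w = 46/25 - 4*x/5 + C1*cos(x)*exp(-2*x) + C2*exp(-2*x)*sin(x)

Characteristic equation r² + 4r + 5 = 0 has discriminant (4)² - 4·(5) = -4 < 0, so r = -2 ± i.
Hence w_h = C1*cos(x)*exp(-2*x) + C2*exp(-2*x)*sin(x).
For the particular solution try w_p = A0 + A1*x. Substituting and matching coefficients of each power of x gives A0 = 46/25, A1 = -4/5, so w_p = 46/25 - 4*x/5.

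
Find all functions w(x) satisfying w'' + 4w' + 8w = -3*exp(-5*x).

Characteristic equation r² + 4r + 8 = 0 has discriminant (4)² - 4·(8) = -16 < 0, so r = -2 ± 2i.
Hence w_h = C1*cos(2*x)*exp(-2*x) + C2*exp(-2*x)*sin(2*x).
Try w_p = A*exp(-5*x). Substituting into the equation and dividing by exp(-5*x) gives A = -3/13, so w_p = -3*exp(-5*x)/13.

w = -3*exp(-5*x)/13 + C1*cos(2*x)*exp(-2*x) + C2*exp(-2*x)*sin(2*x)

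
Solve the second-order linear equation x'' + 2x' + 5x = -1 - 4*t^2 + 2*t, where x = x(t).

x = -37/125 - 4*t**2/5 + 26*t/25 + C1*cos(2*t)*exp(-t) + C2*exp(-t)*sin(2*t)

Characteristic equation r² + 2r + 5 = 0 has discriminant (2)² - 4·(5) = -16 < 0, so r = -1 ± 2i.
Hence x_h = C1*cos(2*t)*exp(-t) + C2*exp(-t)*sin(2*t).
For the particular solution try x_p = A0 + A1*t + A2*t^2. Substituting and matching coefficients of each power of t gives A0 = -37/125, A1 = 26/25, A2 = -4/5, so x_p = -37/125 - 4*t^2/5 + 26*t/25.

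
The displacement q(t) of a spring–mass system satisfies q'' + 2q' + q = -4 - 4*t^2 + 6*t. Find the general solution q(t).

Characteristic equation r² + 2r + 1 = 0 has discriminant (2)² - 4·(1) = 0, so r = -1 is a repeated root.
Hence q_h = (C1 + C2*t)*exp(-t).
For the particular solution try q_p = A0 + A1*t + A2*t^2. Substituting and matching coefficients of each power of t gives A0 = -40, A1 = 22, A2 = -4, so q_p = -40 - 4*t^2 + 22*t.

q = -40 - 4*t**2 + 22*t + C1*exp(-t) + C2*t*exp(-t)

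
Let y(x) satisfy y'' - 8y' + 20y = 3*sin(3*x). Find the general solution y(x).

Characteristic equation r² - 8r + 20 = 0 has discriminant (-8)² - 4·(20) = -16 < 0, so r = 4 ± 2i.
Hence y_h = C1*cos(2*x)*exp(4*x) + C2*exp(4*x)*sin(2*x).
Try y_p = A*cos(3*x) + B*sin(3*x). Substituting and equating the coefficients of cos(3x) and sin(3x) gives A = 72/697, B = 33/697, so y_p = 33*sin(3*x)/697 + 72*cos(3*x)/697.

y = 33*sin(3*x)/697 + 72*cos(3*x)/697 + C1*cos(2*x)*exp(4*x) + C2*exp(4*x)*sin(2*x)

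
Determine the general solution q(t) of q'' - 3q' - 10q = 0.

q = C1*exp(5*t) + C2*exp(-2*t)

Characteristic equation r² - 3r - 10 = 0 factors as (r - 5)(r + 2) = 0, so r = 5, -2.
Hence q_h = C1*exp(5*t) + C2*exp(-2*t).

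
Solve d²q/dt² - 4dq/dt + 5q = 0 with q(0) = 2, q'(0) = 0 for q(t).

q = -4*exp(2*t)*sin(t) + 2*cos(t)*exp(2*t)

Characteristic equation r² - 4r + 5 = 0 has discriminant (-4)² - 4·(5) = -4 < 0, so r = 2 ± i.
Hence q_h = C1*cos(t)*exp(2*t) + C2*exp(2*t)*sin(t).
Apply the initial conditions: q(0) = C1 = 2 and q'(0) = C2 + 2*C1 = 0. Solving gives C1 = 2, C2 = -4.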